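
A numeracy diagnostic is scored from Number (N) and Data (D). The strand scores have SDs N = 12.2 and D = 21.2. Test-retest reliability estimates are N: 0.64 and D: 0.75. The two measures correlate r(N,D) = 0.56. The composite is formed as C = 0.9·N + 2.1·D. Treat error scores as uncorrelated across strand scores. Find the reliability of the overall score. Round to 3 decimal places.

0.797

Var(C) = 0.9²·12.2² + 2.1²·21.2² + 2·[1.89·12.2·21.2·0.56] = 2102.59 + 547.489 = 2650.08.
Under uncorrelated errors the observed covariances equal the true-score covariances, so only the own-variance terms attenuate.
True-score variance = [0.9²·12.2²·0.64 + 2.1²·21.2²·0.75] + 547.489 = 1563.68 + 547.489 = 2111.17.
Reliability = 2111.17 / 2650.08 = 0.797.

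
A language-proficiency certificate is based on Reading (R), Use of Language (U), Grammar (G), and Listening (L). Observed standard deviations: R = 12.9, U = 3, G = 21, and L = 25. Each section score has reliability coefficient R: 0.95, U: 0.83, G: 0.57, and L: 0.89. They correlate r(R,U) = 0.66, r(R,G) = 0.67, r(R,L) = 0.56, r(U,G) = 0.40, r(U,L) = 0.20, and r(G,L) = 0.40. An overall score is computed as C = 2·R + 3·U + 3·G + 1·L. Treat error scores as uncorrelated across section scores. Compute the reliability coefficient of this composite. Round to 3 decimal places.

0.824

Var(C) = 2²·12.9² + 3²·3² + 3²·21² + 25² + 2·[6·12.9·3·0.66 + 6·12.9·21·0.67 + 2·12.9·25·0.56 + 9·3·21·0.40 + 3·3·25·0.20 + 3·21·25·0.40] = 5340.64 + 5010.54 = 10351.2.
With uncorrelated errors the cross-covariances are all true-score covariance, so they carry over unchanged; only the diagonal terms shrink to ρᵢσᵢ².
True-score variance = [2²·12.9²·0.95 + 3²·3²·0.83 + 3²·21²·0.57 + 25²·0.89] + 5010.54 = 3518.17 + 5010.54 = 8528.71.
Reliability = 8528.71 / 10351.2 = 0.824.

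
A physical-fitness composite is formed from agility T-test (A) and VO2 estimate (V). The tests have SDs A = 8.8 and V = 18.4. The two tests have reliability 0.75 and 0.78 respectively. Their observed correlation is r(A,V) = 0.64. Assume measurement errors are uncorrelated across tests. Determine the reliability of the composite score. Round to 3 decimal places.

Var(A+V) = 8.8² + 18.4² + 2·[8.8·18.4·0.64] = 416 + 207.258 = 623.258.
Because errors are independent across components, Cov(Tᵢ,Tⱼ) = Cov(Xᵢ,Xⱼ); the off-diagonal part of the true-score variance is the same as above.
True-score variance = [8.8²·0.75 + 18.4²·0.78] + 207.258 = 322.157 + 207.258 = 529.414.
Reliability = 529.414 / 623.258 = 0.849.

0.849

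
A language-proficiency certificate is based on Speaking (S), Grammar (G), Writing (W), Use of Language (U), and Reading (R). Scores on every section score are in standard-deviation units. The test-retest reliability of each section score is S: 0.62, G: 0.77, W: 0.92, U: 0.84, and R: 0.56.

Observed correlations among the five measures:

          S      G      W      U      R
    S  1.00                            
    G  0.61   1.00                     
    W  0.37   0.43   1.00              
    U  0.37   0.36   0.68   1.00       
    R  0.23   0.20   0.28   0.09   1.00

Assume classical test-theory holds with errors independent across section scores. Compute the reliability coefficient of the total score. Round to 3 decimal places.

Var(S+G+W+U+R) = 5 + 2·[0.61 + 0.37 + 0.37 + 0.23 + 0.43 + 0.36 + 0.20 + 0.68 + 0.28 + 0.09] = 5 + 7.24 = 12.24.
With uncorrelated errors the cross-covariances are all true-score covariance, so they carry over unchanged; only the diagonal terms shrink to ρᵢσᵢ².
True-score variance = [0.62 + 0.77 + 0.92 + 0.84 + 0.56] + 7.24 = 3.71 + 7.24 = 10.95.
Reliability = 10.95 / 12.24 = 0.895.

0.895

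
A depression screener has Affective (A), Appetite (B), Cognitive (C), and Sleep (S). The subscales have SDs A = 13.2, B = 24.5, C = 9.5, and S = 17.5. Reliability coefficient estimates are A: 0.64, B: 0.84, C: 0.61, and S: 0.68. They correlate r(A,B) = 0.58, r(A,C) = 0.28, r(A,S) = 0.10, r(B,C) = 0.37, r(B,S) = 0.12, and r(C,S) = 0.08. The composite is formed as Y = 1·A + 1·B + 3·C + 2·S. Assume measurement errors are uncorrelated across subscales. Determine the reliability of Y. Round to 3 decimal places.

0.802

Var(Y) = 13.2² + 24.5² + 3²·9.5² + 2²·17.5² + 2·[13.2·24.5·0.58 + 3·13.2·9.5·0.28 + 2·13.2·17.5·0.10 + 3·24.5·9.5·0.37 + 2·24.5·17.5·0.12 + 6·9.5·17.5·0.08] = 2811.74 + 1560.32 = 4372.06.
Under uncorrelated errors the observed covariances equal the true-score covariances, so only the own-variance terms attenuate.
True-score variance = [13.2²·0.64 + 24.5²·0.84 + 3²·9.5²·0.61 + 2²·17.5²·0.68] + 1560.32 = 1944.2 + 1560.32 = 3504.52.
Reliability = 3504.52 / 4372.06 = 0.802.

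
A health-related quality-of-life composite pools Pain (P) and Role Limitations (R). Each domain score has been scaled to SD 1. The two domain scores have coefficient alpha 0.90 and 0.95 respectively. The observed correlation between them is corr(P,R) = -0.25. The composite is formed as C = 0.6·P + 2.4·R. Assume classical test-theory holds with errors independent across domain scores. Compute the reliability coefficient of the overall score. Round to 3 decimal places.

Var(C) = 0.6² + 2.4² + 2·[1.44·(-0.25)] = 6.12 − 0.72 = 5.4.
With uncorrelated errors the cross-covariances are all true-score covariance, so they carry over unchanged; only the diagonal terms shrink to ρᵢσᵢ².
True-score variance = [0.6²·0.90 + 2.4²·0.95] − 0.72 = 5.796 − 0.72 = 5.076.
Reliability = 5.076 / 5.4 = 0.940.

0.940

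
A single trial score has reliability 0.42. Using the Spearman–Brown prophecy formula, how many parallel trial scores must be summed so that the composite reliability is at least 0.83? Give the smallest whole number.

7

k ≥ ρ*(1−ρ₁)/(ρ₁(1−ρ*)) = 0.83·0.58 / (0.42·0.17) = 6.742.
Smallest integer k = 7.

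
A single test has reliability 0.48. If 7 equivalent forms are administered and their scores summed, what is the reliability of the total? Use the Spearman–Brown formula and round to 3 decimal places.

ρ_k = kρ / (1 + (k−1)ρ) = 7·0.48 / (1 + 6·0.48) = 3.360 / 3.880 = 0.866.

0.866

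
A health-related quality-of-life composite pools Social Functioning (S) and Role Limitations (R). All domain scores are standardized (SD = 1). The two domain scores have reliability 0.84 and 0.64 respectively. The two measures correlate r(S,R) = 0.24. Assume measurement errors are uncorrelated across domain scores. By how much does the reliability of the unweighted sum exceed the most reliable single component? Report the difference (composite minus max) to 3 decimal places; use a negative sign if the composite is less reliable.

-0.050

Var(sum) = 2 + 0.48 = 2.48; true-score variance = 1.48 + 0.48 = 1.96; composite reliability = 0.7903.
Max component reliability = 0.8400.
Difference = 0.7903 − 0.8400 = -0.050.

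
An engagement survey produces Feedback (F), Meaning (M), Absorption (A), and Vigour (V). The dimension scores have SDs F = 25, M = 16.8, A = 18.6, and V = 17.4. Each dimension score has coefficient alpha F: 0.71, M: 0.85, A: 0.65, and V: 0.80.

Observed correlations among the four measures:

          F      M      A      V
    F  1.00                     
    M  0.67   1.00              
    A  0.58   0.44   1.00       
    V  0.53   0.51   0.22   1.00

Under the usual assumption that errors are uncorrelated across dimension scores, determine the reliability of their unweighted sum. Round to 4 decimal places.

0.8943

Var(F+M+A+V) = 25² + 16.8² + 18.6² + 17.4² + 2·[25·16.8·0.67 + 25·18.6·0.58 + 25·17.4·0.53 + 16.8·18.6·0.44 + 16.8·17.4·0.51 + 18.6·17.4·0.22] = 1555.96 + 2278.85 = 3834.81.
Because errors are independent across components, Cov(Tᵢ,Tⱼ) = Cov(Xᵢ,Xⱼ); the off-diagonal part of the true-score variance is the same as above.
True-score variance = [25²·0.71 + 16.8²·0.85 + 18.6²·0.65 + 17.4²·0.80] + 2278.85 = 1150.74 + 2278.85 = 3429.59.
Reliability = 3429.59 / 3834.81 = 0.8943.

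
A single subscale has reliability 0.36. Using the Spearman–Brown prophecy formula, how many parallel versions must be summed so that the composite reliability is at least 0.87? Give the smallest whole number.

12

k ≥ ρ*(1−ρ₁)/(ρ₁(1−ρ*)) = 0.87·0.64 / (0.36·0.13) = 11.897.
Smallest integer k = 12.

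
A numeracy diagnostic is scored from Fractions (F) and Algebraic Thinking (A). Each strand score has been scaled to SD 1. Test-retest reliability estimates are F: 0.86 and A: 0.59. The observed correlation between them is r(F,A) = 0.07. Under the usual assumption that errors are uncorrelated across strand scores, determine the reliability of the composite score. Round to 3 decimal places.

Var(F+A) = 2 + 2·[0.07] = 2 + 0.14 = 2.14.
Under uncorrelated errors the observed covariances equal the true-score covariances, so only the own-variance terms attenuate.
True-score variance = [0.86 + 0.59] + 0.14 = 1.45 + 0.14 = 1.59.
Reliability = 1.59 / 2.14 = 0.743.

0.743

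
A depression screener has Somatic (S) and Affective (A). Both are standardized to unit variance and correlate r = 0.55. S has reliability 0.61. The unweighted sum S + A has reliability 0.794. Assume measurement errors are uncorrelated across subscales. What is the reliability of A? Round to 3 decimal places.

0.751

Var(S+A) = 2 + 2·0.55 = 3.100.
True-score variance = ρ_S + ρ_A + 2·0.55, so 0.794 = (0.61 + ρ_A + 1.10) / 3.100.
ρ_A = 0.794·3.100 − 0.61 − 1.10 = 0.751.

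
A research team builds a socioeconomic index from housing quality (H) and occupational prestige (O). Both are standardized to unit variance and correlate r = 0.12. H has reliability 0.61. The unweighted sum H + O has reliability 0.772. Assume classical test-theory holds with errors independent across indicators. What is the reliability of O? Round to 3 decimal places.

Var(H+O) = 2 + 2·0.12 = 2.240.
True-score variance = ρ_H + ρ_O + 2·0.12, so 0.772 = (0.61 + ρ_O + 0.24) / 2.240.
ρ_O = 0.772·2.240 − 0.61 − 0.24 = 0.879.

0.879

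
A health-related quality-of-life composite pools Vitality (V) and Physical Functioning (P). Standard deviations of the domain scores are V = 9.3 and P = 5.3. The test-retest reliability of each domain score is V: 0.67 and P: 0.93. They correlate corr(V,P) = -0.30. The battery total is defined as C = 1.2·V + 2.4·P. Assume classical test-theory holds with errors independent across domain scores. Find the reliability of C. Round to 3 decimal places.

0.739

Var(C) = 1.2²·9.3² + 2.4²·5.3² + 2·[2.88·9.3·5.3·(-0.30)] = 286.344 − 85.1731 = 201.171.
Because errors are independent across components, Cov(Tᵢ,Tⱼ) = Cov(Xᵢ,Xⱼ); the off-diagonal part of the true-score variance is the same as above.
True-score variance = [1.2²·9.3²·0.67 + 2.4²·5.3²·0.93] − 85.1731 = 233.918 − 85.1731 = 148.745.
Reliability = 148.745 / 201.171 = 0.739.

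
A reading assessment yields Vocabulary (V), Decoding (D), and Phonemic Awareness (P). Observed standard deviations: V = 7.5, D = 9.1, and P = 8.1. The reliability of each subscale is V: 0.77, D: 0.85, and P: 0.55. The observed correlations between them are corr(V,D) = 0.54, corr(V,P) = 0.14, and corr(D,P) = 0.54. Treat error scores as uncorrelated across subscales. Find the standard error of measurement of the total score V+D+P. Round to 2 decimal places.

7.41

Var(total) = 204.67 + 170.327 = 374.997.
True-score variance = 149.786 + 170.327 = 320.113, so reliability = 0.8536.
Error variance = 374.997 − 320.113 = 54.8835; SEM = √54.8835 = 7.41.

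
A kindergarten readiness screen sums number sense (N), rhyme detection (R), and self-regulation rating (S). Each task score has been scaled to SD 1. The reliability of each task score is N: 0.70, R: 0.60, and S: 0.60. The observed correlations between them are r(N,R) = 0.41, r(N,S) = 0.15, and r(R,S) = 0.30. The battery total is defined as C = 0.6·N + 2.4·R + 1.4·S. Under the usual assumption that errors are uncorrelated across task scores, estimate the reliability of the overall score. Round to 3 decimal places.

0.723

Var(C) = 0.6² + 2.4² + 1.4² + 2·[1.44·0.41 + 0.84·0.15 + 3.36·0.30] = 8.08 + 3.4488 = 11.5288.
Because errors are independent across components, Cov(Tᵢ,Tⱼ) = Cov(Xᵢ,Xⱼ); the off-diagonal part of the true-score variance is the same as above.
True-score variance = [0.6²·0.70 + 2.4²·0.60 + 1.4²·0.60] + 3.4488 = 4.884 + 3.4488 = 8.3328.
Reliability = 8.3328 / 11.5288 = 0.723.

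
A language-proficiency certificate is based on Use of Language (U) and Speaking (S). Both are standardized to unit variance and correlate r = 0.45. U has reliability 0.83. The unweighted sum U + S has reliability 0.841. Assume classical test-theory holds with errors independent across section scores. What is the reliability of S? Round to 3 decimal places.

Var(U+S) = 2 + 2·0.45 = 2.900.
True-score variance = ρ_U + ρ_S + 2·0.45, so 0.841 = (0.83 + ρ_S + 0.90) / 2.900.
ρ_S = 0.841·2.900 − 0.83 − 0.90 = 0.709.

0.709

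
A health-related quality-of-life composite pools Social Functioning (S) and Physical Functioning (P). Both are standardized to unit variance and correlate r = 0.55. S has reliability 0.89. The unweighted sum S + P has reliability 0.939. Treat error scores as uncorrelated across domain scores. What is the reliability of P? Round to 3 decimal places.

Var(S+P) = 2 + 2·0.55 = 3.100.
True-score variance = ρ_S + ρ_P + 2·0.55, so 0.939 = (0.89 + ρ_P + 1.10) / 3.100.
ρ_P = 0.939·3.100 − 0.89 − 1.10 = 0.921.

0.921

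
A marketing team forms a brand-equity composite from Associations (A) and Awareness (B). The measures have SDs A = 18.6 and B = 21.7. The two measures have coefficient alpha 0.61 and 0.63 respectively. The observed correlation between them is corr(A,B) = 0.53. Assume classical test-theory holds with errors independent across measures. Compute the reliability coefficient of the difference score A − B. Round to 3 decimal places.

Var(A−B) = 18.6² + 21.7² − 2·18.6·21.7·0.53 = 816.85 − 427.837 = 389.013.
Because errors are independent across components, Cov(Tᵢ,Tⱼ) = Cov(Xᵢ,Xⱼ); the off-diagonal part of the true-score variance is the same as above.
True-score variance = [18.6²·0.61 + 21.7²·0.63] − 427.837 = 507.696 − 427.837 = 79.8591.
Reliability = 79.8591 / 389.013 = 0.205.

0.205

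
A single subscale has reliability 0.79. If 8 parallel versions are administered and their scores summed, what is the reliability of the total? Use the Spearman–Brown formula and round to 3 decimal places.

0.968

ρ_k = kρ / (1 + (k−1)ρ) = 8·0.79 / (1 + 7·0.79) = 6.320 / 6.530 = 0.968.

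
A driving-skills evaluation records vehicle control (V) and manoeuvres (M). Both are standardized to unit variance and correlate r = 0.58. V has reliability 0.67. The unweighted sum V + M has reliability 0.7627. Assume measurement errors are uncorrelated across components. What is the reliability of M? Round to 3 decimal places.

0.580

Var(V+M) = 2 + 2·0.58 = 3.160.
True-score variance = ρ_V + ρ_M + 2·0.58, so 0.7627 = (0.67 + ρ_M + 1.16) / 3.160.
ρ_M = 0.7627·3.160 − 0.67 − 1.16 = 0.580.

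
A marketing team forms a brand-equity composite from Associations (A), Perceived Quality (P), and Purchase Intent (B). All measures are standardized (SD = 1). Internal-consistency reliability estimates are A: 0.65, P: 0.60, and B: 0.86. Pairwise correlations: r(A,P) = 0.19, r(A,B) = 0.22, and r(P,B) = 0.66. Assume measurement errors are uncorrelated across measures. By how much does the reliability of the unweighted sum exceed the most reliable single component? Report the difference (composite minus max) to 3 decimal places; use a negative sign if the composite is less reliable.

-0.033

Var(sum) = 3 + 2.14 = 5.14; true-score variance = 2.11 + 2.14 = 4.25; composite reliability = 0.8268.
Max component reliability = 0.8600.
Difference = 0.8268 − 0.8600 = -0.033.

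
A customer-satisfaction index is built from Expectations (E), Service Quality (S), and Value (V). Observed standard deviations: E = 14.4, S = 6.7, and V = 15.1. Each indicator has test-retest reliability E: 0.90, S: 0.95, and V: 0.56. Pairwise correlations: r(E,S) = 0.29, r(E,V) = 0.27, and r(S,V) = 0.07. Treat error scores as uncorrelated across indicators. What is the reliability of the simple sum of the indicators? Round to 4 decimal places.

Var(E+S+V) = 14.4² + 6.7² + 15.1² + 2·[14.4·6.7·0.29 + 14.4·15.1·0.27 + 6.7·15.1·0.07] = 480.26 + 187.54 = 667.8.
Under uncorrelated errors the observed covariances equal the true-score covariances, so only the own-variance terms attenuate.
True-score variance = [14.4²·0.90 + 6.7²·0.95 + 15.1²·0.56] + 187.54 = 356.955 + 187.54 = 544.495.
Reliability = 544.495 / 667.8 = 0.8154.

0.8154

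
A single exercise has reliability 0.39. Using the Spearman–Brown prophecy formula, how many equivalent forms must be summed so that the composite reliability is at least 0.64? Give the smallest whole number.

k ≥ ρ*(1−ρ₁)/(ρ₁(1−ρ*)) = 0.64·0.61 / (0.39·0.36) = 2.781.
Smallest integer k = 3.

3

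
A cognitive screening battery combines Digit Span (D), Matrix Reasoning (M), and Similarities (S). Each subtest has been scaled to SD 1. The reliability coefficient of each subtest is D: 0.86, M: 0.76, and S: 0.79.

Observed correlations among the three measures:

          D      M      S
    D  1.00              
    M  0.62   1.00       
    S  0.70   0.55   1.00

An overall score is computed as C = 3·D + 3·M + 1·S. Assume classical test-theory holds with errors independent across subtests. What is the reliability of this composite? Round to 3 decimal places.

Var(C) = 3² + 3² + 1 + 2·[9·0.62 + 3·0.70 + 3·0.55] = 19 + 18.66 = 37.66.
Under uncorrelated errors the observed covariances equal the true-score covariances, so only the own-variance terms attenuate.
True-score variance = [3²·0.86 + 3²·0.76 + 0.79] + 18.66 = 15.37 + 18.66 = 34.03.
Reliability = 34.03 / 37.66 = 0.904.

0.904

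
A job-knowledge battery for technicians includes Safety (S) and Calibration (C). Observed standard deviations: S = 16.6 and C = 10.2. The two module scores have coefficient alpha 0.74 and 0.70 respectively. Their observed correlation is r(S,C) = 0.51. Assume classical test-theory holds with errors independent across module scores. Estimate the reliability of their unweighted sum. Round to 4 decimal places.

Var(S+C) = 16.6² + 10.2² + 2·[16.6·10.2·0.51] = 379.6 + 172.706 = 552.306.
With uncorrelated errors the cross-covariances are all true-score covariance, so they carry over unchanged; only the diagonal terms shrink to ρᵢσᵢ².
True-score variance = [16.6²·0.74 + 10.2²·0.70] + 172.706 = 276.742 + 172.706 = 449.449.
Reliability = 449.449 / 552.306 = 0.8138.

0.8138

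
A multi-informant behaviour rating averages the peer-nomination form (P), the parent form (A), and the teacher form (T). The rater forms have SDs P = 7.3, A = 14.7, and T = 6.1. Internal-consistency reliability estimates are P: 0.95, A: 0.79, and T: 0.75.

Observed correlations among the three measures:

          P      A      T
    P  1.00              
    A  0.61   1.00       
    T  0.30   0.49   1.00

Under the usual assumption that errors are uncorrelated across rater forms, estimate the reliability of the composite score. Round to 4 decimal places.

Var(P+A+T) = 7.3² + 14.7² + 6.1² + 2·[7.3·14.7·0.61 + 7.3·6.1·0.30 + 14.7·6.1·0.49] = 306.59 + 245.513 = 552.103.
Under uncorrelated errors the observed covariances equal the true-score covariances, so only the own-variance terms attenuate.
True-score variance = [7.3²·0.95 + 14.7²·0.79 + 6.1²·0.75] + 245.513 = 249.244 + 245.513 = 494.757.
Reliability = 494.757 / 552.103 = 0.8961.

0.8961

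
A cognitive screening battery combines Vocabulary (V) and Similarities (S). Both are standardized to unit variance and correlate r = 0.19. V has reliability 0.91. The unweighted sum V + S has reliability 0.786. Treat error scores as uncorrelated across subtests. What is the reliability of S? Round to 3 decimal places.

0.581

Var(V+S) = 2 + 2·0.19 = 2.380.
True-score variance = ρ_V + ρ_S + 2·0.19, so 0.786 = (0.91 + ρ_S + 0.38) / 2.380.
ρ_S = 0.786·2.380 − 0.91 − 0.38 = 0.581.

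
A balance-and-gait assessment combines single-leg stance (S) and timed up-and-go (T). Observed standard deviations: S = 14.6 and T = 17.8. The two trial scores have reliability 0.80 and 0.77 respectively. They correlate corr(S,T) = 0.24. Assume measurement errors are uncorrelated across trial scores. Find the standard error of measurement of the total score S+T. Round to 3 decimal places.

10.747

Var(total) = 530 + 124.742 = 654.742.
True-score variance = 414.495 + 124.742 = 539.237, so reliability = 0.8236.
Error variance = 654.742 − 539.237 = 115.505; SEM = √115.505 = 10.747.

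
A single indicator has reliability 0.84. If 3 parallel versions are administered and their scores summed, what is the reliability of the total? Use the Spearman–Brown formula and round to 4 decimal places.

ρ_k = kρ / (1 + (k−1)ρ) = 3·0.84 / (1 + 2·0.84) = 2.520 / 2.680 = 0.9403.

0.9403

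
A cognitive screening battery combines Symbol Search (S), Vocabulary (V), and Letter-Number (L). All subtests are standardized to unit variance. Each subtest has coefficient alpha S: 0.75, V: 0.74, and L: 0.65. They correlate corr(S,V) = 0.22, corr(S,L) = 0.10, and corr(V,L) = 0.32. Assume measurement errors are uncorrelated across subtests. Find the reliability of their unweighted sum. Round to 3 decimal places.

0.799

Var(S+V+L) = 3 + 2·[0.22 + 0.10 + 0.32] = 3 + 1.28 = 4.28.
Under uncorrelated errors the observed covariances equal the true-score covariances, so only the own-variance terms attenuate.
True-score variance = [0.75 + 0.74 + 0.65] + 1.28 = 2.14 + 1.28 = 3.42.
Reliability = 3.42 / 4.28 = 0.799.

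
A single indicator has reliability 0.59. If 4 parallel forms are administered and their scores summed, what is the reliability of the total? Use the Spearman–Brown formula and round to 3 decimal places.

ρ_k = kρ / (1 + (k−1)ρ) = 4·0.59 / (1 + 3·0.59) = 2.360 / 2.770 = 0.852.

0.852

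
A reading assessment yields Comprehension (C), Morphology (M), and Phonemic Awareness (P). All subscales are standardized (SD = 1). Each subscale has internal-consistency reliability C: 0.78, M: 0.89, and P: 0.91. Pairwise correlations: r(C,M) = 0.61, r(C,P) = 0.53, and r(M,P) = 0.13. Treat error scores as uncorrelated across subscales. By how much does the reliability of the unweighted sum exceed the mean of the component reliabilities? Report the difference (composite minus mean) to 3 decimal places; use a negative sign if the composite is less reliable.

0.064

Var(sum) = 3 + 2.54 = 5.54; true-score variance = 2.58 + 2.54 = 5.12; composite reliability = 0.9242.
Mean component reliability = 0.8600.
Difference = 0.9242 − 0.8600 = 0.064.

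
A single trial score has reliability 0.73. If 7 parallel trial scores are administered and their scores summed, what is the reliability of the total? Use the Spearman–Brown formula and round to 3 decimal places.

0.950

ρ_k = kρ / (1 + (k−1)ρ) = 7·0.73 / (1 + 6·0.73) = 5.110 / 5.380 = 0.950.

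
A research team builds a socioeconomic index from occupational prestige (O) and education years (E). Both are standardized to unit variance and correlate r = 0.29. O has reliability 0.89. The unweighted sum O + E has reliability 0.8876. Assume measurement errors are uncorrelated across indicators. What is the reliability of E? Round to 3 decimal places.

Var(O+E) = 2 + 2·0.29 = 2.580.
True-score variance = ρ_O + ρ_E + 2·0.29, so 0.8876 = (0.89 + ρ_E + 0.58) / 2.580.
ρ_E = 0.8876·2.580 − 0.89 − 0.58 = 0.820.

0.820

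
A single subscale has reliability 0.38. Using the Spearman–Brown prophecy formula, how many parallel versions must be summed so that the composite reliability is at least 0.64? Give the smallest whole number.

k ≥ ρ*(1−ρ₁)/(ρ₁(1−ρ*)) = 0.64·0.62 / (0.38·0.36) = 2.901.
Smallest integer k = 3.

3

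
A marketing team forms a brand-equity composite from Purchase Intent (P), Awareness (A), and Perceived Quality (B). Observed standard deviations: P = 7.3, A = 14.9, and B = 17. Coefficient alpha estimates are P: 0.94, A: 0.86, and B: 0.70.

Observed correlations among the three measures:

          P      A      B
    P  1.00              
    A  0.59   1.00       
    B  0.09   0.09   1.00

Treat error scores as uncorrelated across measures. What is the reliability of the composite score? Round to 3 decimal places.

Var(P+A+B) = 7.3² + 14.9² + 17² + 2·[7.3·14.9·0.59 + 7.3·17·0.09 + 14.9·17·0.09] = 564.3 + 196.281 = 760.581.
Because errors are independent across components, Cov(Tᵢ,Tⱼ) = Cov(Xᵢ,Xⱼ); the off-diagonal part of the true-score variance is the same as above.
True-score variance = [7.3²·0.94 + 14.9²·0.86 + 17²·0.70] + 196.281 = 443.321 + 196.281 = 639.602.
Reliability = 639.602 / 760.581 = 0.841.

0.841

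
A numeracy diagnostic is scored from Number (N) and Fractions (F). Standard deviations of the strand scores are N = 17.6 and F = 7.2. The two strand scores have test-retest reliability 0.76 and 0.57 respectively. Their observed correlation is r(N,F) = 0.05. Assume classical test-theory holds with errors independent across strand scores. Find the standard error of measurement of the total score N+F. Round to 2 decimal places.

9.83

Var(total) = 361.6 + 12.672 = 374.272.
True-score variance = 264.966 + 12.672 = 277.638, so reliability = 0.7418.
Error variance = 374.272 − 277.638 = 96.6336; SEM = √96.6336 = 9.83.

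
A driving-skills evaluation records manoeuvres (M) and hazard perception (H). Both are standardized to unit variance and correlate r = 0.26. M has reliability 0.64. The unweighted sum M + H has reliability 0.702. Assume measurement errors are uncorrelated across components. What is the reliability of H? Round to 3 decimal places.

0.609

Var(M+H) = 2 + 2·0.26 = 2.520.
True-score variance = ρ_M + ρ_H + 2·0.26, so 0.702 = (0.64 + ρ_H + 0.52) / 2.520.
ρ_H = 0.702·2.520 − 0.64 − 0.52 = 0.609.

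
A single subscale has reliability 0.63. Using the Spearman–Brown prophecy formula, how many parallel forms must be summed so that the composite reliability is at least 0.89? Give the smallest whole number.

k ≥ ρ*(1−ρ₁)/(ρ₁(1−ρ*)) = 0.89·0.37 / (0.63·0.11) = 4.752.
Smallest integer k = 5.

5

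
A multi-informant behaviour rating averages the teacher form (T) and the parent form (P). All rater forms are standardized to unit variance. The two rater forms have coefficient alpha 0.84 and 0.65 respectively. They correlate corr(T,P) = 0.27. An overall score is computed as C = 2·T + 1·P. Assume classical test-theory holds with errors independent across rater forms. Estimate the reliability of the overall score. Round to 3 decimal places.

0.837

Var(C) = 2² + 1 + 2·[2·0.27] = 5 + 1.08 = 6.08.
Under uncorrelated errors the observed covariances equal the true-score covariances, so only the own-variance terms attenuate.
True-score variance = [2²·0.84 + 0.65] + 1.08 = 4.01 + 1.08 = 5.09.
Reliability = 5.09 / 6.08 = 0.837.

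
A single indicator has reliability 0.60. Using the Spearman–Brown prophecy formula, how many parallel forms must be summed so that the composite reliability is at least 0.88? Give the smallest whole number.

k ≥ ρ*(1−ρ₁)/(ρ₁(1−ρ*)) = 0.88·0.40 / (0.60·0.12) = 4.889.
Smallest integer k = 5.

5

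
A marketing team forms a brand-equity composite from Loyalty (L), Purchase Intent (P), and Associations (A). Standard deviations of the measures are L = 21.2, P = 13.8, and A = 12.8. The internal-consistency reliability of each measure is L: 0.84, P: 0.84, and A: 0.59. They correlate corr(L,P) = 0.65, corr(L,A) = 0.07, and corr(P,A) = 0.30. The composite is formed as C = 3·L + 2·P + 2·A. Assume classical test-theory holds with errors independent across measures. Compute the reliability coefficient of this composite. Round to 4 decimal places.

0.8764

Var(C) = 3²·21.2² + 2²·13.8² + 2²·12.8² + 2·[6·21.2·13.8·0.65 + 6·21.2·12.8·0.07 + 4·13.8·12.8·0.30] = 5462.08 + 2933.85 = 8395.93.
Under uncorrelated errors the observed covariances equal the true-score covariances, so only the own-variance terms attenuate.
True-score variance = [3²·21.2²·0.84 + 2²·13.8²·0.84 + 2²·12.8²·0.59] + 2933.85 = 4424.31 + 2933.85 = 7358.15.
Reliability = 7358.15 / 8395.93 = 0.8764.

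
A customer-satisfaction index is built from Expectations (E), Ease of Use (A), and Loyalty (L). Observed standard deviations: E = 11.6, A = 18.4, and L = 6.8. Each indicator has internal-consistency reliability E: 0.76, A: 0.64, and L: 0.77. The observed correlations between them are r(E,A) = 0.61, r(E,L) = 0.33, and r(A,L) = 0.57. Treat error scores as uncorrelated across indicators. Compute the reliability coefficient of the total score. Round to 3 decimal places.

Var(E+A+L) = 11.6² + 18.4² + 6.8² + 2·[11.6·18.4·0.61 + 11.6·6.8·0.33 + 18.4·6.8·0.57] = 519.36 + 455.094 = 974.454.
With uncorrelated errors the cross-covariances are all true-score covariance, so they carry over unchanged; only the diagonal terms shrink to ρᵢσᵢ².
True-score variance = [11.6²·0.76 + 18.4²·0.64 + 6.8²·0.77] + 455.094 = 354.549 + 455.094 = 809.643.
Reliability = 809.643 / 974.454 = 0.831.

0.831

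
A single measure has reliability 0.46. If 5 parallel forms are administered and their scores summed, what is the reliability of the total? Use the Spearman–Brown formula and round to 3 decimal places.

0.810

ρ_k = kρ / (1 + (k−1)ρ) = 5·0.46 / (1 + 4·0.46) = 2.300 / 2.840 = 0.810.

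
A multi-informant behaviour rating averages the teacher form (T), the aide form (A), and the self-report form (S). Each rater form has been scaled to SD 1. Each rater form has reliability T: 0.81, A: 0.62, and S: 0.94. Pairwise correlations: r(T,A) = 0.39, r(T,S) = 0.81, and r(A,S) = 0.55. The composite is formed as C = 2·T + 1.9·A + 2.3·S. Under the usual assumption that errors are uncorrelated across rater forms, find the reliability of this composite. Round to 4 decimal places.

Var(C) = 2² + 1.9² + 2.3² + 2·[3.8·0.39 + 4.6·0.81 + 4.37·0.55] = 12.9 + 15.223 = 28.123.
Under uncorrelated errors the observed covariances equal the true-score covariances, so only the own-variance terms attenuate.
True-score variance = [2²·0.81 + 1.9²·0.62 + 2.3²·0.94] + 15.223 = 10.4508 + 15.223 = 25.6738.
Reliability = 25.6738 / 28.123 = 0.9129.

0.9129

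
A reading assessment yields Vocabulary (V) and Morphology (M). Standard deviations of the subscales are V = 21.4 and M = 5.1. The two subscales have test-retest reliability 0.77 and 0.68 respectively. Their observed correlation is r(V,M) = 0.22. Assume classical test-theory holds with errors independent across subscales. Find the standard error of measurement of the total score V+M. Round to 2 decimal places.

Var(total) = 483.97 + 48.0216 = 531.992.
True-score variance = 370.316 + 48.0216 = 418.338, so reliability = 0.7864.
Error variance = 531.992 − 418.338 = 113.654; SEM = √113.654 = 10.66.

10.66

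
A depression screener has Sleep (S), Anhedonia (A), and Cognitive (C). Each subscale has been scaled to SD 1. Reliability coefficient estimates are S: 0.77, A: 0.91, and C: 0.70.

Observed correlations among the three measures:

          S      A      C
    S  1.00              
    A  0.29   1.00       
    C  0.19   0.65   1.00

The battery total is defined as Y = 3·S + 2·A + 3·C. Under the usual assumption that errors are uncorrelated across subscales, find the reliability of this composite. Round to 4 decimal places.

Var(Y) = 3² + 2² + 3² + 2·[6·0.29 + 9·0.19 + 6·0.65] = 22 + 14.7 = 36.7.
With uncorrelated errors the cross-covariances are all true-score covariance, so they carry over unchanged; only the diagonal terms shrink to ρᵢσᵢ².
True-score variance = [3²·0.77 + 2²·0.91 + 3²·0.70] + 14.7 = 16.87 + 14.7 = 31.57.
Reliability = 31.57 / 36.7 = 0.8602.

0.8602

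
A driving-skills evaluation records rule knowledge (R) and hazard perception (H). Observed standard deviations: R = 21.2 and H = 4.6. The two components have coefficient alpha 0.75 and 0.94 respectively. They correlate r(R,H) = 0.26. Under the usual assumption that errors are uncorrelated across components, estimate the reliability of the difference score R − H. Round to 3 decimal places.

Var(R−H) = 21.2² + 4.6² − 2·21.2·4.6·0.26 = 470.6 − 50.7104 = 419.89.
With uncorrelated errors the cross-covariances are all true-score covariance, so they carry over unchanged; only the diagonal terms shrink to ρᵢσᵢ².
True-score variance = [21.2²·0.75 + 4.6²·0.94] − 50.7104 = 356.97 − 50.7104 = 306.26.
Reliability = 306.26 / 419.89 = 0.729.

0.729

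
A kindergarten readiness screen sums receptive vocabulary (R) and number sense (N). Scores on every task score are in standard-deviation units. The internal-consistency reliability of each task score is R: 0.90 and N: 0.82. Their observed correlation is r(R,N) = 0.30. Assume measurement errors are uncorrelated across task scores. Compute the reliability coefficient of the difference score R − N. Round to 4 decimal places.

0.8000

Var(R−N) = 1 + 1 − 2·0.30 = 2 − 0.6 = 1.4.
With uncorrelated errors the cross-covariances are all true-score covariance, so they carry over unchanged; only the diagonal terms shrink to ρᵢσᵢ².
True-score variance = [0.90 + 0.82] − 0.6 = 1.72 − 0.6 = 1.12.
Reliability = 1.12 / 1.4 = 0.8000.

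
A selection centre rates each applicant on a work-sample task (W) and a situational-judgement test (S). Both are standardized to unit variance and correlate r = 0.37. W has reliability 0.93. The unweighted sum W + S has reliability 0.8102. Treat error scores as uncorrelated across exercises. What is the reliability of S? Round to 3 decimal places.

Var(W+S) = 2 + 2·0.37 = 2.740.
True-score variance = ρ_W + ρ_S + 2·0.37, so 0.8102 = (0.93 + ρ_S + 0.74) / 2.740.
ρ_S = 0.8102·2.740 − 0.93 − 0.74 = 0.550.

0.550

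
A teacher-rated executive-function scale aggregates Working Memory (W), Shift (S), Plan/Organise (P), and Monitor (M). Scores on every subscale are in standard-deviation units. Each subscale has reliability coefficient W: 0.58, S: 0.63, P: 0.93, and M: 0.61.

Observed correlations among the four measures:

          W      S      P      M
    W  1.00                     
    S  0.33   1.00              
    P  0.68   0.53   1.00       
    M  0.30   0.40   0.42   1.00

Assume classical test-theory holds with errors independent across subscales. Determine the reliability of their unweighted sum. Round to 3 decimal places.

Var(W+S+P+M) = 4 + 2·[0.33 + 0.68 + 0.30 + 0.53 + 0.40 + 0.42] = 4 + 5.32 = 9.32.
With uncorrelated errors the cross-covariances are all true-score covariance, so they carry over unchanged; only the diagonal terms shrink to ρᵢσᵢ².
True-score variance = [0.58 + 0.63 + 0.93 + 0.61] + 5.32 = 2.75 + 5.32 = 8.07.
Reliability = 8.07 / 9.32 = 0.866.

0.866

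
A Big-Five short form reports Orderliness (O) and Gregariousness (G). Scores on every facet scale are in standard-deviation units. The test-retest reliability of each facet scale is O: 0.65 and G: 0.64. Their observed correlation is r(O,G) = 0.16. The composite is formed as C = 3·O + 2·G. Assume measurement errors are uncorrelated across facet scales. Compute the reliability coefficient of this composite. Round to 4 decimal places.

Var(C) = 3² + 2² + 2·[6·0.16] = 13 + 1.92 = 14.92.
Under uncorrelated errors the observed covariances equal the true-score covariances, so only the own-variance terms attenuate.
True-score variance = [3²·0.65 + 2²·0.64] + 1.92 = 8.41 + 1.92 = 10.33.
Reliability = 10.33 / 14.92 = 0.6924.

0.6924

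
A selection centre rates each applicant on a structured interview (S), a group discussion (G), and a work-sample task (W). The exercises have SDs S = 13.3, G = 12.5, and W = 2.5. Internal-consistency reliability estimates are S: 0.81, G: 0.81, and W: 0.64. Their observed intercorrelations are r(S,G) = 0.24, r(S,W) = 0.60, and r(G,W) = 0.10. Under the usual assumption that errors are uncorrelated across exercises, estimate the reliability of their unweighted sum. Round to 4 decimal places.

Var(S+G+W) = 13.3² + 12.5² + 2.5² + 2·[13.3·12.5·0.24 + 13.3·2.5·0.60 + 12.5·2.5·0.10] = 339.39 + 125.95 = 465.34.
Because errors are independent across components, Cov(Tᵢ,Tⱼ) = Cov(Xᵢ,Xⱼ); the off-diagonal part of the true-score variance is the same as above.
True-score variance = [13.3²·0.81 + 12.5²·0.81 + 2.5²·0.64] + 125.95 = 273.843 + 125.95 = 399.793.
Reliability = 399.793 / 465.34 = 0.8591.

0.8591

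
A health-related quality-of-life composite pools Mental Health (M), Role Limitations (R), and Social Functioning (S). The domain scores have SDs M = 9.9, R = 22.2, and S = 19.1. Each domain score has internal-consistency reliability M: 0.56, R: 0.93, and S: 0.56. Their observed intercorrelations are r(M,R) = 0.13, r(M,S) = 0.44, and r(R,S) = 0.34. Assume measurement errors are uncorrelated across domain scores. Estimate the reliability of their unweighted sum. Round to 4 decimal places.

0.8377

Var(M+R+S) = 9.9² + 22.2² + 19.1² + 2·[9.9·22.2·0.13 + 9.9·19.1·0.44 + 22.2·19.1·0.34] = 955.66 + 511.876 = 1467.54.
With uncorrelated errors the cross-covariances are all true-score covariance, so they carry over unchanged; only the diagonal terms shrink to ρᵢσᵢ².
True-score variance = [9.9²·0.56 + 22.2²·0.93 + 19.1²·0.56] + 511.876 = 717.52 + 511.876 = 1229.4.
Reliability = 1229.4 / 1467.54 = 0.8377.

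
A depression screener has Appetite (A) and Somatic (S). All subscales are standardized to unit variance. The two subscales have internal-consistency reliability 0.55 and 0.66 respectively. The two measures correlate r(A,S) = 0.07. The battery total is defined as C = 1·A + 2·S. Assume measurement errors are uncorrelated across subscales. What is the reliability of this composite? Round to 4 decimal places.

Var(C) = 1 + 2² + 2·[2·0.07] = 5 + 0.28 = 5.28.
Under uncorrelated errors the observed covariances equal the true-score covariances, so only the own-variance terms attenuate.
True-score variance = [0.55 + 2²·0.66] + 0.28 = 3.19 + 0.28 = 3.47.
Reliability = 3.47 / 5.28 = 0.6572.

0.6572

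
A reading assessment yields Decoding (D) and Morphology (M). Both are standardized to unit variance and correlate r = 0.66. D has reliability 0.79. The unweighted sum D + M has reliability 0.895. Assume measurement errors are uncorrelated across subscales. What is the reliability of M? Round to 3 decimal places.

0.861

Var(D+M) = 2 + 2·0.66 = 3.320.
True-score variance = ρ_D + ρ_M + 2·0.66, so 0.895 = (0.79 + ρ_M + 1.32) / 3.320.
ρ_M = 0.895·3.320 − 0.79 − 1.32 = 0.861.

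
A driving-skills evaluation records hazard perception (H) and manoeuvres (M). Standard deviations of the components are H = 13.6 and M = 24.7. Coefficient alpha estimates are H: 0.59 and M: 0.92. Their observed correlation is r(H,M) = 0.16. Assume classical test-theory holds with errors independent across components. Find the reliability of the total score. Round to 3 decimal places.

Var(H+M) = 13.6² + 24.7² + 2·[13.6·24.7·0.16] = 795.05 + 107.494 = 902.544.
With uncorrelated errors the cross-covariances are all true-score covariance, so they carry over unchanged; only the diagonal terms shrink to ρᵢσᵢ².
True-score variance = [13.6²·0.59 + 24.7²·0.92] + 107.494 = 670.409 + 107.494 = 777.904.
Reliability = 777.904 / 902.544 = 0.862.

0.862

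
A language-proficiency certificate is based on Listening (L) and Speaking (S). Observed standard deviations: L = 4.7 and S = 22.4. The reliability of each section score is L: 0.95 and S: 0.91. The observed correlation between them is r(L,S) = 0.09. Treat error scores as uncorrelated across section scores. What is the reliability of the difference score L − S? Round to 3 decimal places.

Var(L−S) = 4.7² + 22.4² − 2·4.7·22.4·0.09 = 523.85 − 18.9504 = 504.9.
Because errors are independent across components, Cov(Tᵢ,Tⱼ) = Cov(Xᵢ,Xⱼ); the off-diagonal part of the true-score variance is the same as above.
True-score variance = [4.7²·0.95 + 22.4²·0.91] − 18.9504 = 477.587 − 18.9504 = 458.637.
Reliability = 458.637 / 504.9 = 0.908.

0.908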